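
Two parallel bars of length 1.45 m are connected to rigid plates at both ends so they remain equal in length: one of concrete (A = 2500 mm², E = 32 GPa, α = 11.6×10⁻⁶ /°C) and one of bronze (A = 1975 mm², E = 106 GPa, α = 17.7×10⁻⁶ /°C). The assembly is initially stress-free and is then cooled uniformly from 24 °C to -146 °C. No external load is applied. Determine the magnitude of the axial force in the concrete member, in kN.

P ≈ 60 kN (compressive in the concrete)

Equilibrium of a rigid end plate with no external load gives equal and opposite internal forces ±P in the two members. Since α_{bronze} > α_{concrete}, cooling drives the bronze into tension and the concrete into compression.
Equating the net (thermal + elastic) strains gives |α₁ − α₂|·ΔT = P·[1/(A₁E₁) + 1/(A₂E₂)].
|α₁ − α₂|·ΔT = 6.1×10⁻⁶ × 170 = 0.001037.
1/(A₁E₁) + 1/(A₂E₂) = 1/(2500×32×10³) + 1/(1975×106×10³) = 1.728×10⁻⁸ N⁻¹.
P = 0.001037 / 1.728×10⁻⁸ = 60020 N = 60.02 kN.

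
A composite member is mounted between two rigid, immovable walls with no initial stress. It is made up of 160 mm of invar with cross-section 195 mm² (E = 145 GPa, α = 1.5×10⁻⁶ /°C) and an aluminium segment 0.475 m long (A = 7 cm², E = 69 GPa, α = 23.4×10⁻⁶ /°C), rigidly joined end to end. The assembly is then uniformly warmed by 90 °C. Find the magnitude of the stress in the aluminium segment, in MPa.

σ ≈ 94.2 MPa (compressive)

Free thermal expansion of the whole bar: Σ αᵢΔT Lᵢ = 1.5×10⁻⁶×90×160 + 23.4×10⁻⁶×90×475 = 1.022 mm.
Since the ends are fixed, an axial force P builds up, equal in every segment, with P · Σ Lᵢ/(AᵢEᵢ) = δ_free.
Σ Lᵢ/(AᵢEᵢ) = 160/(195×145×10³) + 475/(700×69×10³) = 1.549×10⁻⁵ mm/N.
So P = 1.022 / 1.549×10⁻⁵ = 65.96 kN, compressive.
σ_{aluminium} = P / A = 65960 / 700 = 94.23 MPa.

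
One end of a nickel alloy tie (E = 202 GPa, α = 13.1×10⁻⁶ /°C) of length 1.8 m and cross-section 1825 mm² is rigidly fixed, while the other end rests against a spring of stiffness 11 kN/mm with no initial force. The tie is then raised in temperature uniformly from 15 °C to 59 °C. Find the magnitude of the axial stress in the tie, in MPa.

The unrestrained thermal change is αΔT L = 13.1×10⁻⁶ × 44 × 1800 = 1.038 mm.
Let P be the compressive force at the spring. The tie shortens elastically by PL/(AE) and the spring compresses by P/k; together these equal δ_free.
So P = δ_free / [L/(AE) + 1/k] = 1.038 / [ 1800/(1825×202×10³) + 1/(11×10³) ].
P = 1.038 / 9.579×10⁻⁵ = 10830 N.
σ = P/A = 10830/1825 = 5.935 MPa.

σ ≈ 5.93 MPa (compressive)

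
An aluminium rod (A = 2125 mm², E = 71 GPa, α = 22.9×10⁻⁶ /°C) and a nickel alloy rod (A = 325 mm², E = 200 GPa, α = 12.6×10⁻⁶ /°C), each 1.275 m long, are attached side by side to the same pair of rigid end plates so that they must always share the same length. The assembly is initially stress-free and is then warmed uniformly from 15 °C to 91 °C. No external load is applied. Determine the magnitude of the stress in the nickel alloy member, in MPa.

The aluminium has the larger α, so on heating it would change length more than the nickel alloy if both were free. The rigid plates force a common final length, so the aluminium is put into compression and the nickel alloy into tension, with equal and opposite forces P (no external load).
Compatibility of the two members (thermal + elastic change equal): (α₁ − α₂)ΔT = P·[1/(A₁E₁) + 1/(A₂E₂)].
|α₁ − α₂|·ΔT = 10.3×10⁻⁶ × 76 = 0.0007828.
1/(A₁E₁) + 1/(A₂E₂) = 1/(2125×71×10³) + 1/(325×200×10³) = 2.201×10⁻⁸ N⁻¹.
P = 0.0007828 / 2.201×10⁻⁸ = 35560 N = 35.56 kN.
σ_{nickel alloy} = P/A₂ = 35560/325 = 109.4 MPa, tensile.

σ ≈ 109 MPa (tensile)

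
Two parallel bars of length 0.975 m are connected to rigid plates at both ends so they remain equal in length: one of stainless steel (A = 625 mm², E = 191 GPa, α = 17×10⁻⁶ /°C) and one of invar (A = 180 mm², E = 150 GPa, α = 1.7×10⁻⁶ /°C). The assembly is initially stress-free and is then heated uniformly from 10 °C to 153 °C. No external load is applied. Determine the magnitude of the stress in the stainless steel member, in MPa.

σ ≈ 77.1 MPa (compressive)

Both members must finish at the same length. With the larger α, the stainless steel tends to over-expand; the plates restrain it, putting the stainless steel in compression and the invar in tension. With no external load the two internal forces are equal and opposite, magnitude P.
Compatibility of the two members (thermal + elastic change equal): (α₁ − α₂)ΔT = P·[1/(A₁E₁) + 1/(A₂E₂)].
|α₁ − α₂|·ΔT = 15.3×10⁻⁶ × 143 = 0.002188.
1/(A₁E₁) + 1/(A₂E₂) = 1/(625×191×10³) + 1/(180×150×10³) = 4.541×10⁻⁸ N⁻¹.
P = 0.002188 / 4.541×10⁻⁸ = 48180 N = 48.18 kN.
σ_{stainless steel} = P/A₁ = 48180/625 = 77.08 MPa, compressive.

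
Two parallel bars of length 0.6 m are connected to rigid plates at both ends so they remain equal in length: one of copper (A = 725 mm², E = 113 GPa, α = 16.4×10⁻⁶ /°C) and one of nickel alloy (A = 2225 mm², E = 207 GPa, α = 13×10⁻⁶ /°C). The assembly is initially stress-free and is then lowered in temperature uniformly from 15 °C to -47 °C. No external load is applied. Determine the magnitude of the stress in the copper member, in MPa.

Both members must finish at the same length. With the larger α, the copper tends to over-contract; the plates restrain it, putting the copper in tension and the nickel alloy in compression. With no external load the two internal forces are equal and opposite, magnitude P.
Setting the final lengths equal and cancelling L: (α₁ − α₂)ΔT = P/(A₁E₁) + P/(A₂E₂).
|α₁ − α₂|·ΔT = 3.4×10⁻⁶ × 62 = 0.0002108.
1/(A₁E₁) + 1/(A₂E₂) = 1/(725×113×10³) + 1/(2225×207×10³) = 1.438×10⁻⁸ N⁻¹.
So P = 0.0002108 / 1.438×10⁻⁸ = 14.66 kN.
σ_{copper} = P/A₁ = 14660/725 = 20.22 MPa, tensile.

σ ≈ 20.2 MPa (tensile)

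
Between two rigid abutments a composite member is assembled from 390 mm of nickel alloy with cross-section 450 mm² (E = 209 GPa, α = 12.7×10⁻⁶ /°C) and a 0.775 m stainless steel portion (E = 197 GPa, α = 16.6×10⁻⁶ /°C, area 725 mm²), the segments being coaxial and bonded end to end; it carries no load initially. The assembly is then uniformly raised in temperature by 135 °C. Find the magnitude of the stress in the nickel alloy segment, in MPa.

If the supports were absent, the total length change would be Σ αᵢΔT Lᵢ = 12.7×10⁻⁶×135×390 + 16.6×10⁻⁶×135×775 = 2.405 mm.
The walls prevent any net length change, so an axial force P (same in every segment) develops. Compatibility: P · Σ Lᵢ/(AᵢEᵢ) = δ_free.
The series flexibility is Σ Lᵢ/(AᵢEᵢ) = 390/(450×209×10³) + 775/(725×197×10³) = 9.573×10⁻⁶ mm/N.
P = 2.405 / 9.573×10⁻⁶ = 251300 N = 251.3 kN, compressive.
σ_{nickel alloy} = P / A = 251300 / 450 = 558.4 MPa.

σ ≈ 558 MPa (compressive)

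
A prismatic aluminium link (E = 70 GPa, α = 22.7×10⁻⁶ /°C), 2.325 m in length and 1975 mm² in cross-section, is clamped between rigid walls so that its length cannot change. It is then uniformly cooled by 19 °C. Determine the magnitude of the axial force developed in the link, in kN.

P ≈ 59.6 kN (tensile)

The ends cannot move, so σ = EαΔT = 70×10³ × 22.7×10⁻⁶ × 19 = 30.19 MPa.
Axial force P = σA = 30.19 × 1975 = 59630 N = 59.63 kN, tensile.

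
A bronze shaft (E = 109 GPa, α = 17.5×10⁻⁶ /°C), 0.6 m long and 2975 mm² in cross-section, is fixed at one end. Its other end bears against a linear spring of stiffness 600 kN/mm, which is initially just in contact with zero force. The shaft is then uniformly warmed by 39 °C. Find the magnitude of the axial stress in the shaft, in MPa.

The unrestrained thermal change is αΔT L = 17.5×10⁻⁶ × 39 × 600 = 0.4095 mm.
Let P be the compressive force at the spring. The shaft shortens elastically by PL/(AE) and the spring compresses by P/k; together these equal δ_free.
So P = δ_free / [L/(AE) + 1/k] = 0.4095 / [ 600/(2975×109×10³) + 1/(600×10³) ].
P = 0.4095 / 3.517×10⁻⁶ = 116400 N.
σ = P/A = 116400/2975 = 39.14 MPa.

σ ≈ 39.1 MPa (compressive)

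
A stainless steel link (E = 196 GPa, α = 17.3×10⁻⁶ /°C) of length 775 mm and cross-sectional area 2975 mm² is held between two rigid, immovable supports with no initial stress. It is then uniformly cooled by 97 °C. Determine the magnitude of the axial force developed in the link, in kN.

With zero net strain, σ = E·αΔT = 196 GPa × 17.3×10⁻⁶ × 97 = 328.9 MPa.
P = AEαΔT = 2975 × 196×10³ × 17.3×10⁻⁶ × 97 = 978.5 kN (tensile).

P ≈ 979 kN (tensile)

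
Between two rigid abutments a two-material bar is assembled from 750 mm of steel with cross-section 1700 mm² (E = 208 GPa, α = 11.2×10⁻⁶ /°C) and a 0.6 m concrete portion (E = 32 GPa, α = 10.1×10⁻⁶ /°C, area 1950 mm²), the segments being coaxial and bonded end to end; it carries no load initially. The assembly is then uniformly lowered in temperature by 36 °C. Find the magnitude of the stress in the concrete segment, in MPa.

σ ≈ 22.7 MPa (tensile)

If the supports were absent, the total length change would be Σ αᵢΔT Lᵢ = 11.2×10⁻⁶×36×750 + 10.1×10⁻⁶×36×600 = 0.5206 mm.
The rigid supports impose zero overall length change; the single axial force P common to all segments must satisfy P Σ Lᵢ/(AᵢEᵢ) = δ_free.
The series flexibility is Σ Lᵢ/(AᵢEᵢ) = 750/(1700×208×10³) + 600/(1950×32×10³) = 1.174×10⁻⁵ mm/N.
So P = 0.5206 / 1.174×10⁻⁵ = 44.35 kN, tensile.
σ_{concrete} = P / A = 44350 / 1950 = 22.75 MPa.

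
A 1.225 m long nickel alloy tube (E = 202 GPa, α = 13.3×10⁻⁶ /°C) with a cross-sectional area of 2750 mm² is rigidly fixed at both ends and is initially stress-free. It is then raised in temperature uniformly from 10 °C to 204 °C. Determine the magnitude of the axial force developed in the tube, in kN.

P ≈ 1430 kN (compressive)

Full restraint means ε = 0, so the stress is σ = EαΔT = 202×10³ × 13.3×10⁻⁶ × 194 = 521.2 MPa.
Axial force P = σA = 521.2 × 2750 = 1.433×10⁶ N = 1433 kN, compressive.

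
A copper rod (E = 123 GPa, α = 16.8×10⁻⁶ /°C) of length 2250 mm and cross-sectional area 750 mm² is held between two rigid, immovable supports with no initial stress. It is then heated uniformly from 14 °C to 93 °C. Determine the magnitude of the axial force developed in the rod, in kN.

P ≈ 122 kN (compressive)

With zero net strain, σ = E·αΔT = 123 GPa × 16.8×10⁻⁶ × 79 = 163.2 MPa.
P = AEαΔT = 750 × 123×10³ × 16.8×10⁻⁶ × 79 = 122.4 kN (compressive).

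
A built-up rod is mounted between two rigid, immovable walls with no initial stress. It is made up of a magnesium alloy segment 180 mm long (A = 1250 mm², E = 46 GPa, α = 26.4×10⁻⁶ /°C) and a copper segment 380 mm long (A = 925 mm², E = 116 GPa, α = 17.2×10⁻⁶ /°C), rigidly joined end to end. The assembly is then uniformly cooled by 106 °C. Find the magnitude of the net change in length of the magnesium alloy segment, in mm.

|ΔL| ≈ 0.0577 mm

With the walls removed the bar would change length by δ_free = Σ αᵢΔT Lᵢ = 26.4×10⁻⁶×106×180 + 17.2×10⁻⁶×106×380 = 1.197 mm.
Since the ends are fixed, an axial force P builds up, equal in every segment, with P · Σ Lᵢ/(AᵢEᵢ) = δ_free.
Σ Lᵢ/(AᵢEᵢ) = 180/(1250×46×10³) + 380/(925×116×10³) = 6.672×10⁻⁶ mm/N.
So P = 1.197 / 6.672×10⁻⁶ = 179.3 kN, tensile.
For the magnesium alloy segment, free thermal change = 26.4×10⁻⁶×106×180 = 0.5037 mm and elastic change from P = 179300×180/(1250×46×10³) = 0.5614 mm; these oppose, so the net change is 0.0577 mm (segment lengthens).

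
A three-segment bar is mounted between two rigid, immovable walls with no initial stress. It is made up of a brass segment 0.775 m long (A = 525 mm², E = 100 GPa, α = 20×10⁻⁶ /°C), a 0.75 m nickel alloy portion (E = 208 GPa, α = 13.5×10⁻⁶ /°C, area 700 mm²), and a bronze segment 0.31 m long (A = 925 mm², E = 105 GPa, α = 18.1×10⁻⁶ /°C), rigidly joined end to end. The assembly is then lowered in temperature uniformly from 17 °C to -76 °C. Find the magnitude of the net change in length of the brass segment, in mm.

If the supports were absent, the total length change would be Σ αᵢΔT Lᵢ = 20×10⁻⁶×93×775 + 13.5×10⁻⁶×93×750 + 18.1×10⁻⁶×93×310 = 2.905 mm.
The walls prevent any net length change, so an axial force P (same in every segment) develops. Compatibility: P · Σ Lᵢ/(AᵢEᵢ) = δ_free.
Σ Lᵢ/(AᵢEᵢ) = 775/(525×100×10³) + 750/(700×208×10³) + 310/(925×105×10³) = 2.31×10⁻⁵ mm/N.
So P = 2.905 / 2.31×10⁻⁵ = 125.7 kN, tensile.
For the brass segment, free thermal change = 20×10⁻⁶×93×775 = 1.442 mm and elastic change from P = 125700×775/(525×100×10³) = 1.856 mm; these oppose, so the net change is 0.415 mm (segment lengthens).

|ΔL| ≈ 0.415 mm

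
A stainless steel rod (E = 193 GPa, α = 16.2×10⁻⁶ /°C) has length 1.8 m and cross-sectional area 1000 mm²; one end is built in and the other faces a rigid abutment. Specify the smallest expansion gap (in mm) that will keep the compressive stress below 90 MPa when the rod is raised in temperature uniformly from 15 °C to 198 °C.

g ≈ 4.5 mm

With no wall the rod would lengthen by αΔT L = 16.2×10⁻⁶ × 183 × 1800 = 5.336 mm.
A stress of 90 MPa corresponds to the wall pushing the rod back by σL/E = 90×1800/(193×10³) = 0.8394 mm.
So the gap has to take up the difference, g_min = δ_free − σL/E = 5.336 − 0.8394 = 4.497 mm.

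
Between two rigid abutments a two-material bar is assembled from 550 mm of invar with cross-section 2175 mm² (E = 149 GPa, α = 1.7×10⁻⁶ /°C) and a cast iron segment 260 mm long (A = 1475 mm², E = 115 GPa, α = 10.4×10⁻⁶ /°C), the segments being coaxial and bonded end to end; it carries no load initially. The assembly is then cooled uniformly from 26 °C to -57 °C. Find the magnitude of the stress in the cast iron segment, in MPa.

σ ≈ 63.4 MPa (tensile)

Free thermal contraction of the whole bar: Σ αᵢΔT Lᵢ = 1.7×10⁻⁶×83×550 + 10.4×10⁻⁶×83×260 = 0.302 mm.
Since the ends are fixed, an axial force P builds up, equal in every segment, with P · Σ Lᵢ/(AᵢEᵢ) = δ_free.
The series flexibility is Σ Lᵢ/(AᵢEᵢ) = 550/(2175×149×10³) + 260/(1475×115×10³) = 3.23×10⁻⁶ mm/N.
So P = 0.302 / 3.23×10⁻⁶ = 93.51 kN, tensile.
σ_{cast iron} = P / A = 93510 / 1475 = 63.4 MPa.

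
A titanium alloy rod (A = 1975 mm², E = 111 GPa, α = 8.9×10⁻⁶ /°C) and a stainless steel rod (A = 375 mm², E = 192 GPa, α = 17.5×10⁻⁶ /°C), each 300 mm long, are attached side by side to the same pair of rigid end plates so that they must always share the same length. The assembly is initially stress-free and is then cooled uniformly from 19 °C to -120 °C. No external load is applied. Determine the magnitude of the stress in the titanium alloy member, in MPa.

Both members must finish at the same length. With the larger α, the stainless steel tends to over-contract; the plates restrain it, putting the stainless steel in tension and the titanium alloy in compression. With no external load the two internal forces are equal and opposite, magnitude P.
Equating the net (thermal + elastic) strains gives |α₁ − α₂|·ΔT = P·[1/(A₁E₁) + 1/(A₂E₂)].
|α₁ − α₂|·ΔT = 8.6×10⁻⁶ × 139 = 0.001195.
1/(A₁E₁) + 1/(A₂E₂) = 1/(1975×111×10³) + 1/(375×192×10³) = 1.845×10⁻⁸ N⁻¹.
P = 0.001195 / 1.845×10⁻⁸ = 64790 N = 64.79 kN.
σ_{titanium alloy} = P/A₁ = 64790/1975 = 32.81 MPa, compressive.

σ ≈ 32.8 MPa (compressive)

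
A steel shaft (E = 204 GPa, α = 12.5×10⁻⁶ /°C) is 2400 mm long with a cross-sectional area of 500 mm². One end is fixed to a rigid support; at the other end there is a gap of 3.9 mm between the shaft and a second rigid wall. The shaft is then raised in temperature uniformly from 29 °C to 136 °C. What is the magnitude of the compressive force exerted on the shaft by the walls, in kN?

P ≈ 0 kN

Unrestrained expansion: δ_free = αΔT L = 12.5×10⁻⁶ × 107 × 2400 = 3.21 mm.
This is smaller than the 3.9 mm clearance, so the shaft expands freely without reaching the stop — the stress is zero.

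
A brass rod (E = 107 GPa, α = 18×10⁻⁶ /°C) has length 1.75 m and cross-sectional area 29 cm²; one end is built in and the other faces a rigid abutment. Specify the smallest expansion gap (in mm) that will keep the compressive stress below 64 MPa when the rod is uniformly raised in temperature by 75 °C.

With no wall the rod would lengthen by αΔT L = 18×10⁻⁶ × 75 × 1750 = 2.363 mm.
At the allowable stress the elastic shortening the wall may impose is σL/E = 64 × 1750 / (107×10³) = 1.047 mm.
So the gap has to take up the difference, g_min = δ_free − σL/E = 2.363 − 1.047 = 1.316 mm.

g ≈ 1.32 mm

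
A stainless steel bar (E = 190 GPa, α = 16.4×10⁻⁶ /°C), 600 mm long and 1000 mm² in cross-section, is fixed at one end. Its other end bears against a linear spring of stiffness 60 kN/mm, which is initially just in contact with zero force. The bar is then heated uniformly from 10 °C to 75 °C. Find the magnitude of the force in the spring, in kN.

P ≈ 32.3 kN

The unrestrained thermal change is αΔT L = 16.4×10⁻⁶ × 65 × 600 = 0.6396 mm.
With a force P in the spring, the elastic change of the bar is PL/(AE) and that of the spring is P/k; compatibility requires their sum to equal δ_free.
So P = δ_free / [L/(AE) + 1/k] = 0.6396 / [ 600/(1000×190×10³) + 1/(60×10³) ].
P = 0.6396 / 1.982×10⁻⁵ = 32260 N.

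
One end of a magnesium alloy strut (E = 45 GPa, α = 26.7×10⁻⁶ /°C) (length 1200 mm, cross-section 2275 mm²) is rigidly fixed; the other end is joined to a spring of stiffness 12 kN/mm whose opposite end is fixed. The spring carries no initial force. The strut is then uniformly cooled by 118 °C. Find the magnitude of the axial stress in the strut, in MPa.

Free thermal contraction: δ_free = αΔT L = 26.7×10⁻⁶ × 118 × 1200 = 3.781 mm.
With a force P in the spring, the elastic change of the strut is PL/(AE) and that of the spring is P/k; compatibility requires their sum to equal δ_free.
P [ L/(AE) + 1/k ] = δ_free → P [ 1200/(2275×45×10³) + 1/(12×10³) ] = 3.781.
P = 3.781 / 9.505×10⁻⁵ = 39770 N.
σ = P/A = 39770/2275 = 17.48 MPa.

σ ≈ 17.5 MPa (tensile)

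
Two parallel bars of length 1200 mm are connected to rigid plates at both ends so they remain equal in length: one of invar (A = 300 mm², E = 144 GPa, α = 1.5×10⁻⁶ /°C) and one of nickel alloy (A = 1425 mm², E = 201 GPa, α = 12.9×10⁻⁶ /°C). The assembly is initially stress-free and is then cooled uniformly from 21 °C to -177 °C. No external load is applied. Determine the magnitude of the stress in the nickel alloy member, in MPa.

σ ≈ 59.5 MPa (tensile)

Both members must finish at the same length. With the larger α, the nickel alloy tends to over-contract; the plates restrain it, putting the nickel alloy in tension and the invar in compression. With no external load the two internal forces are equal and opposite, magnitude P.
Setting the final lengths equal and cancelling L: (α₁ − α₂)ΔT = P/(A₁E₁) + P/(A₂E₂).
|α₁ − α₂|·ΔT = 11.4×10⁻⁶ × 198 = 0.002257.
1/(A₁E₁) + 1/(A₂E₂) = 1/(300×144×10³) + 1/(1425×201×10³) = 2.664×10⁻⁸ N⁻¹.
So P = 0.002257 / 2.664×10⁻⁸ = 84.73 kN.
σ_{nickel alloy} = P/A₂ = 84730/1425 = 59.46 MPa, tensile.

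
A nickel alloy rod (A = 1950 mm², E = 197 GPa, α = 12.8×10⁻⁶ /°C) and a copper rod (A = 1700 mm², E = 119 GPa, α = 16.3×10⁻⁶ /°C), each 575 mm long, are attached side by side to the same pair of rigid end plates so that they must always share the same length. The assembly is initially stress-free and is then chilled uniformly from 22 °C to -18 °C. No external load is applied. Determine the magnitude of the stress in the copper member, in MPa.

σ ≈ 10.9 MPa (tensile)

The copper has the larger α, so on cooling it would change length more than the nickel alloy if both were free. The rigid plates force a common final length, so the copper is put into tension and the nickel alloy into compression, with equal and opposite forces P (no external load).
Equating the net (thermal + elastic) strains gives |α₁ − α₂|·ΔT = P·[1/(A₁E₁) + 1/(A₂E₂)].
|α₁ − α₂|·ΔT = 3.5×10⁻⁶ × 40 = 0.00014.
1/(A₁E₁) + 1/(A₂E₂) = 1/(1950×197×10³) + 1/(1700×119×10³) = 7.546×10⁻⁹ N⁻¹.
So P = 0.00014 / 7.546×10⁻⁹ = 18.55 kN.
σ_{copper} = P/A₂ = 18550/1700 = 10.91 MPa, tensile.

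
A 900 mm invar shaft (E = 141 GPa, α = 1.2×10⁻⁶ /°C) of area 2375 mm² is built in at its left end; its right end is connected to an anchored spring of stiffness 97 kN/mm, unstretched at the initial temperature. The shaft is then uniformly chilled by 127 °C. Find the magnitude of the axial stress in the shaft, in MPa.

Free thermal contraction: δ_free = αΔT L = 1.2×10⁻⁶ × 127 × 900 = 0.1372 mm.
Let P be the tensile force in the spring. The shaft extends elastically by PL/(AE) and the spring stretches by P/k; together these equal δ_free.
So P = δ_free / [L/(AE) + 1/k] = 0.1372 / [ 900/(2375×141×10³) + 1/(97×10³) ].
P = 0.1372 / 1.3×10⁻⁵ = 10550 N.
σ = P/A = 10550/2375 = 4.444 MPa.

σ ≈ 4.44 MPa (tensile)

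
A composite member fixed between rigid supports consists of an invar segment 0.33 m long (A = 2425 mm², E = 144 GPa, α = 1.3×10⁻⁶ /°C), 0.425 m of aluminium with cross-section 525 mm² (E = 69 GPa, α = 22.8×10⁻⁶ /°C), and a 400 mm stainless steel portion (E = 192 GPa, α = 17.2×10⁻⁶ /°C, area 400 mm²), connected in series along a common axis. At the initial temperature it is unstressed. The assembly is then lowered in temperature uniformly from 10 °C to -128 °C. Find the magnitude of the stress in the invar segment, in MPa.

σ ≈ 54.1 MPa (tensile)

If the supports were absent, the total length change would be Σ αᵢΔT Lᵢ = 1.3×10⁻⁶×138×330 + 22.8×10⁻⁶×138×425 + 17.2×10⁻⁶×138×400 = 2.346 mm.
The rigid supports impose zero overall length change; the single axial force P common to all segments must satisfy P Σ Lᵢ/(AᵢEᵢ) = δ_free.
The series flexibility is Σ Lᵢ/(AᵢEᵢ) = 330/(2425×144×10³) + 425/(525×69×10³) + 400/(400×192×10³) = 1.789×10⁻⁵ mm/N.
So P = 2.346 / 1.789×10⁻⁵ = 131.2 kN, tensile.
σ_{invar} = P / A = 131200 / 2425 = 54.09 MPa.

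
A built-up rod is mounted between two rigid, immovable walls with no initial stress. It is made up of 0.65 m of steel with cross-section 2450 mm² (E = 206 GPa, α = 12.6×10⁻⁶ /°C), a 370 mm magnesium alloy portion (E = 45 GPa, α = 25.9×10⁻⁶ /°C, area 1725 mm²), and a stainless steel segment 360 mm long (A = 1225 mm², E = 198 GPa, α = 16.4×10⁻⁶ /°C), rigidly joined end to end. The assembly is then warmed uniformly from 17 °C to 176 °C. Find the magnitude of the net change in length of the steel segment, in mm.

With the walls removed the bar would change length by δ_free = Σ αᵢΔT Lᵢ = 12.6×10⁻⁶×159×650 + 25.9×10⁻⁶×159×370 + 16.4×10⁻⁶×159×360 = 3.765 mm.
The rigid supports impose zero overall length change; the single axial force P common to all segments must satisfy P Σ Lᵢ/(AᵢEᵢ) = δ_free.
Σ Lᵢ/(AᵢEᵢ) = 650/(2450×206×10³) + 370/(1725×45×10³) + 360/(1225×198×10³) = 7.539×10⁻⁶ mm/N.
P = 3.765 / 7.539×10⁻⁶ = 499400 N = 499.4 kN, compressive.
For the steel segment, free thermal change = 12.6×10⁻⁶×159×650 = 1.302 mm and elastic change from P = 499400×650/(2450×206×10³) = 0.6431 mm; these oppose, so the net change is 0.659 mm (segment lengthens).

|ΔL| ≈ 0.659 mm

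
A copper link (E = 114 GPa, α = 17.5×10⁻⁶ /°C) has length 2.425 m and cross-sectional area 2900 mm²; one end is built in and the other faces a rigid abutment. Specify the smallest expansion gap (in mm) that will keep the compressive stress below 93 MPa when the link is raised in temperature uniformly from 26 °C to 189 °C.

g ≈ 4.94 mm

Free expansion if unrestrained: δ_free = αΔT L = 17.5×10⁻⁶ × 163 × 2425 = 6.917 mm.
At the allowable stress the elastic shortening the wall may impose is σL/E = 93 × 2425 / (114×10³) = 1.978 mm.
So the gap has to take up the difference, g_min = δ_free − σL/E = 6.917 − 1.978 = 4.939 mm.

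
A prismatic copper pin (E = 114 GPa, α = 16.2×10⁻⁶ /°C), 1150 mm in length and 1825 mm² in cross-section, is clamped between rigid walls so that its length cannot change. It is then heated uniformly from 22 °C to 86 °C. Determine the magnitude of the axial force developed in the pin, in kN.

With zero net strain, σ = E·αΔT = 114 GPa × 16.2×10⁻⁶ × 64 = 118.2 MPa.
Axial force P = σA = 118.2 × 1825 = 215700 N = 215.7 kN, compressive.

P ≈ 216 kN (compressive)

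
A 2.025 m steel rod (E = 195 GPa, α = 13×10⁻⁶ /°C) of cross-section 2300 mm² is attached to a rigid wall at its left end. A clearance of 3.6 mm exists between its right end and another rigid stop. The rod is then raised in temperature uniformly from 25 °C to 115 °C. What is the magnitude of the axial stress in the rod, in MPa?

Unrestrained expansion: δ_free = αΔT L = 13×10⁻⁶ × 90 × 2025 = 2.369 mm.
Since δ_free = 2.37 mm is less than the 3.6 mm gap, the rod never touches the wall. No axial force develops.

σ ≈ 0 MPa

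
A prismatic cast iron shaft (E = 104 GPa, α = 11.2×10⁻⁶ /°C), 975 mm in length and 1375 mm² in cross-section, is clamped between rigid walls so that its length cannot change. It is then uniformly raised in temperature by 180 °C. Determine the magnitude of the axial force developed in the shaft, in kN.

With zero net strain, σ = E·αΔT = 104 GPa × 11.2×10⁻⁶ × 180 = 209.7 MPa.
Axial force P = σA = 209.7 × 1375 = 288300 N = 288.3 kN, compressive.

P ≈ 288 kN (compressive)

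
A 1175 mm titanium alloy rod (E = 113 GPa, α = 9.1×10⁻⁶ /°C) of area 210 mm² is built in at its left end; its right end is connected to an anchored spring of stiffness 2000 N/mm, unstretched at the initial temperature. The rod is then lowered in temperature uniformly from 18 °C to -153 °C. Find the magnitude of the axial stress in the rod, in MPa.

σ ≈ 15.8 MPa (tensile)

Free thermal contraction: δ_free = αΔT L = 9.1×10⁻⁶ × 171 × 1175 = 1.828 mm.
Let P be the tensile force in the spring. The rod extends elastically by PL/(AE) and the spring stretches by P/k; together these equal δ_free.
So P = δ_free / [L/(AE) + 1/k] = 1.828 / [ 1175/(210×113×10³) + 1/(2000) ].
P = 1.828 / 0.0005495 = 3327 N.
σ = P/A = 3327/210 = 15.84 MPa.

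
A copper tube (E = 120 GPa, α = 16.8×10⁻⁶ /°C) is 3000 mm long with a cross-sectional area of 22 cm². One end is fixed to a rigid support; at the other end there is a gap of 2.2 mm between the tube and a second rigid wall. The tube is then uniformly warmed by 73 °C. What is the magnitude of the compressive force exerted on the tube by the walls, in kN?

P ≈ 130 kN

If the wall were absent the tube would grow by αΔT L = 16.8×10⁻⁶ × 73 × 3000 = 3.679 mm.
The gap closes (δ_free > 2.2 mm) and the wall then resists a further 3.679 − 2.2 = 1.479 mm of expansion.
That suppressed elongation corresponds to σ = E·Δ/L = 120×10³ × 1.479/3000 = 59.17 MPa.
Force on the wall = σA = 59.17 × 2200 mm² = 130.2 kN.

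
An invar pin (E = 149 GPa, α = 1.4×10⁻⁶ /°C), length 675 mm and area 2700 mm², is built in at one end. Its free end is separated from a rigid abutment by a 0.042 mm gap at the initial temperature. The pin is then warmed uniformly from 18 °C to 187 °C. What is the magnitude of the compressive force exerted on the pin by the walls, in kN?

P ≈ 70.2 kN

Free thermal elongation = αΔT L = 1.4×10⁻⁶ × 169 × 675 = 0.1597 mm.
The gap closes (δ_free > 0.042 mm) and the wall then resists a further 0.1597 − 0.042 = 0.1177 mm of expansion.
So σ = E(δ_free − g)/L = 149×10³ × 0.1177/675 = 25.98 MPa.
P = σA = 25.98 × 2700 = 70.15 kN.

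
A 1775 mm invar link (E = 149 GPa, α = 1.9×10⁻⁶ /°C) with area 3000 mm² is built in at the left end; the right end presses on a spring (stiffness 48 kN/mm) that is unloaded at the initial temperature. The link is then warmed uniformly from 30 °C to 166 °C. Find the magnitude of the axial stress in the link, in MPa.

σ ≈ 6.16 MPa (compressive)

Free thermal expansion: δ_free = αΔT L = 1.9×10⁻⁶ × 136 × 1775 = 0.4587 mm.
Let P be the compressive force at the spring. The link shortens elastically by PL/(AE) and the spring compresses by P/k; together these equal δ_free.
P [ L/(AE) + 1/k ] = δ_free → P [ 1775/(3000×149×10³) + 1/(48×10³) ] = 0.4587.
P = 0.4587 / 2.48×10⁻⁵ = 18490 N.
σ = P/A = 18490/3000 = 6.164 MPa.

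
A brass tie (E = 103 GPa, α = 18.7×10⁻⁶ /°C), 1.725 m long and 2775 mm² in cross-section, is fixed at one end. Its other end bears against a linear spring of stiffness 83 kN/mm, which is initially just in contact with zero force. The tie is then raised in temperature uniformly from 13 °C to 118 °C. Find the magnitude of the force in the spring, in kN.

P ≈ 187 kN

The unrestrained thermal change is αΔT L = 18.7×10⁻⁶ × 105 × 1725 = 3.387 mm.
Let P be the compressive force at the spring. The tie shortens elastically by PL/(AE) and the spring compresses by P/k; together these equal δ_free.
So P = δ_free / [L/(AE) + 1/k] = 3.387 / [ 1725/(2775×103×10³) + 1/(83×10³) ].
P = 3.387 / 1.808×10⁻⁵ = 187300 N.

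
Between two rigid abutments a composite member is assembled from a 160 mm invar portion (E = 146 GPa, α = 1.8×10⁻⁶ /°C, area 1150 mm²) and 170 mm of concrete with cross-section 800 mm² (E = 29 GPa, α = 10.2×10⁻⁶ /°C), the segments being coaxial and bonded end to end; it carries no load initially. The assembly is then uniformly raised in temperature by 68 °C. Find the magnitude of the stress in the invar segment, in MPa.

σ ≈ 14.4 MPa (compressive)

With the walls removed the bar would change length by δ_free = Σ αᵢΔT Lᵢ = 1.8×10⁻⁶×68×160 + 10.2×10⁻⁶×68×170 = 0.1375 mm.
The rigid supports impose zero overall length change; the single axial force P common to all segments must satisfy P Σ Lᵢ/(AᵢEᵢ) = δ_free.
Σ Lᵢ/(AᵢEᵢ) = 160/(1150×146×10³) + 170/(800×29×10³) = 8.281×10⁻⁶ mm/N.
So P = 0.1375 / 8.281×10⁻⁶ = 16.6 kN, compressive.
σ_{invar} = P / A = 16600 / 1150 = 14.44 MPa.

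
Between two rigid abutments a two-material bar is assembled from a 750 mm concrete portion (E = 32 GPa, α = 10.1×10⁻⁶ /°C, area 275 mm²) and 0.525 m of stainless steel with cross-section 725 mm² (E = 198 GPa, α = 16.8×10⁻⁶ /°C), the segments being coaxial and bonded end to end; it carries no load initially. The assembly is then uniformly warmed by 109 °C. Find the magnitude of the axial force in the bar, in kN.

P ≈ 20.1 kN (compressive)

If the supports were absent, the total length change would be Σ αᵢΔT Lᵢ = 10.1×10⁻⁶×109×750 + 16.8×10⁻⁶×109×525 = 1.787 mm.
The walls prevent any net length change, so an axial force P (same in every segment) develops. Compatibility: P · Σ Lᵢ/(AᵢEᵢ) = δ_free.
Σ Lᵢ/(AᵢEᵢ) = 750/(275×32×10³) + 525/(725×198×10³) = 8.888×10⁻⁵ mm/N.
So P = 1.787 / 8.888×10⁻⁵ = 20.11 kN, compressive.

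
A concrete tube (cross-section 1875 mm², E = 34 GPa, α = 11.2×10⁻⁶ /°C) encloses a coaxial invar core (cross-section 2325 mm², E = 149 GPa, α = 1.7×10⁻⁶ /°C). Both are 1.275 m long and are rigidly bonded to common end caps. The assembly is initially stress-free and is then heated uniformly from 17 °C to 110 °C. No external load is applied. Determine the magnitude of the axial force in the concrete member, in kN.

P ≈ 47.6 kN (compressive in the concrete)

Equilibrium of a rigid end plate with no external load gives equal and opposite internal forces ±P in the two members. Since α_{concrete} > α_{invar}, heating drives the concrete into compression and the invar into tension.
Compatibility of the two members (thermal + elastic change equal): (α₁ − α₂)ΔT = P·[1/(A₁E₁) + 1/(A₂E₂)].
|α₁ − α₂|·ΔT = 9.5×10⁻⁶ × 93 = 0.0008835.
1/(A₁E₁) + 1/(A₂E₂) = 1/(1875×34×10³) + 1/(2325×149×10³) = 1.857×10⁻⁸ N⁻¹.
P = 0.0008835 / 1.857×10⁻⁸ = 47570 N = 47.57 kN.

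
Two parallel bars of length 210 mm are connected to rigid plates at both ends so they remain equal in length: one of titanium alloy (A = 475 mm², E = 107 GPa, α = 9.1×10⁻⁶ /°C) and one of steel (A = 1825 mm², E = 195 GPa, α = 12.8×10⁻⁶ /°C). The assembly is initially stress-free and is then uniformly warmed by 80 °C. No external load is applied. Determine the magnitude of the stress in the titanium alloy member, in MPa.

σ ≈ 27.7 MPa (tensile)

Both members must finish at the same length. With the larger α, the steel tends to over-expand; the plates restrain it, putting the steel in compression and the titanium alloy in tension. With no external load the two internal forces are equal and opposite, magnitude P.
Setting the final lengths equal and cancelling L: (α₁ − α₂)ΔT = P/(A₁E₁) + P/(A₂E₂).
|α₁ − α₂|·ΔT = 3.7×10⁻⁶ × 80 = 0.000296.
1/(A₁E₁) + 1/(A₂E₂) = 1/(475×107×10³) + 1/(1825×195×10³) = 2.249×10⁻⁸ N⁻¹.
P = 0.000296 / 2.249×10⁻⁸ = 13160 N = 13.16 kN.
σ_{titanium alloy} = P/A₁ = 13160/475 = 27.71 MPa, tensile.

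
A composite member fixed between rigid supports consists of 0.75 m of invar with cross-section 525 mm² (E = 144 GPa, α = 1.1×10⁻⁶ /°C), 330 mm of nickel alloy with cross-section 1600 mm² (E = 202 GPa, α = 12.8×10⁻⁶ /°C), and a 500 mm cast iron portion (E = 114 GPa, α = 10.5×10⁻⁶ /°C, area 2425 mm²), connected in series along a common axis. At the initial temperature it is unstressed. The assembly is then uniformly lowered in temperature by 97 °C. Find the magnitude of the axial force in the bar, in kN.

If the supports were absent, the total length change would be Σ αᵢΔT Lᵢ = 1.1×10⁻⁶×97×750 + 12.8×10⁻⁶×97×330 + 10.5×10⁻⁶×97×500 = 0.999 mm.
The rigid supports impose zero overall length change; the single axial force P common to all segments must satisfy P Σ Lᵢ/(AᵢEᵢ) = δ_free.
The series flexibility is Σ Lᵢ/(AᵢEᵢ) = 750/(525×144×10³) + 330/(1600×202×10³) + 500/(2425×114×10³) = 1.275×10⁻⁵ mm/N.
So P = 0.999 / 1.275×10⁻⁵ = 78.35 kN, tensile.

P ≈ 78.4 kN (tensile)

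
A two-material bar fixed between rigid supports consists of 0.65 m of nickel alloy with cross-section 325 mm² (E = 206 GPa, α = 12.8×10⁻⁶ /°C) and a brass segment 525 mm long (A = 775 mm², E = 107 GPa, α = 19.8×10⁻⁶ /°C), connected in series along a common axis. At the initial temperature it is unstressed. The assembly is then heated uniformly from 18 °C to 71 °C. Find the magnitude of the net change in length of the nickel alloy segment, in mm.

If the supports were absent, the total length change would be Σ αᵢΔT Lᵢ = 12.8×10⁻⁶×53×650 + 19.8×10⁻⁶×53×525 = 0.9919 mm.
The rigid supports impose zero overall length change; the single axial force P common to all segments must satisfy P Σ Lᵢ/(AᵢEᵢ) = δ_free.
The series flexibility is Σ Lᵢ/(AᵢEᵢ) = 650/(325×206×10³) + 525/(775×107×10³) = 1.604×10⁻⁵ mm/N.
So P = 0.9919 / 1.604×10⁻⁵ = 61.84 kN, compressive.
For the nickel alloy segment, free thermal change = 12.8×10⁻⁶×53×650 = 0.441 mm and elastic change from P = 61840×650/(325×206×10³) = 0.6004 mm; these oppose, so the net change is 0.159 mm (segment shortens).

|ΔL| ≈ 0.159 mm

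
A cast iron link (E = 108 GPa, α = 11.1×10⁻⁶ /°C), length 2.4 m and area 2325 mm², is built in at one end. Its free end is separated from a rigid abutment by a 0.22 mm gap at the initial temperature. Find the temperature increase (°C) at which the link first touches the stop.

ΔT ≈ 8.26 °C

The gap closes when αΔT L = 0.22 mm, since the link is still unstressed at that instant.
So ΔT = g/(αL) = 0.22/(11.1×10⁻⁶ × 2400) = 8.258 °C.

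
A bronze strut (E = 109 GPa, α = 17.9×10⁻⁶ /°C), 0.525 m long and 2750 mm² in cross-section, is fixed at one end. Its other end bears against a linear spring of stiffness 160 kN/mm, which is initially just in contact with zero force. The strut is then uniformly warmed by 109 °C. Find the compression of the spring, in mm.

δ ≈ 0.8 mm

If the spring were absent the strut would lengthen by αΔT L = 17.9×10⁻⁶ × 109 × 525 = 1.024 mm.
With a force P in the spring, the elastic change of the strut is PL/(AE) and that of the spring is P/k; compatibility requires their sum to equal δ_free.
P [ L/(AE) + 1/k ] = δ_free → P [ 525/(2750×109×10³) + 1/(160×10³) ] = 1.024.
P = 1.024 / 8.001×10⁻⁶ = 128000 N.
Spring compression = P/k = 128000/(160×10³) = 0.8001 mm.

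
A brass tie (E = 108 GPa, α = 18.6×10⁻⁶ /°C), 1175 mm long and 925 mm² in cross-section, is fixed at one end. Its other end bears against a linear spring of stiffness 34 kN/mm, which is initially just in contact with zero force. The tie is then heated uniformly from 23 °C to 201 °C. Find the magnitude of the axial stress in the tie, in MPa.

σ ≈ 102 MPa (compressive)

If the spring were absent the tie would lengthen by αΔT L = 18.6×10⁻⁶ × 178 × 1175 = 3.89 mm.
Let P be the compressive force at the spring. The tie shortens elastically by PL/(AE) and the spring compresses by P/k; together these equal δ_free.
So P = δ_free / [L/(AE) + 1/k] = 3.89 / [ 1175/(925×108×10³) + 1/(34×10³) ].
P = 3.89 / 4.117×10⁻⁵ = 94480 N.
σ = P/A = 94480/925 = 102.1 MPa.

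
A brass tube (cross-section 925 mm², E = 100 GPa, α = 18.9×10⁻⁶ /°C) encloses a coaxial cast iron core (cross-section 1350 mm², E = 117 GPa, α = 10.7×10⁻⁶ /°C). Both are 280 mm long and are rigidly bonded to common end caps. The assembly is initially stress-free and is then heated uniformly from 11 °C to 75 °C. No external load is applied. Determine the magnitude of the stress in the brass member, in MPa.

σ ≈ 33.1 MPa (compressive)

Both members must finish at the same length. With the larger α, the brass tends to over-expand; the plates restrain it, putting the brass in compression and the cast iron in tension. With no external load the two internal forces are equal and opposite, magnitude P.
Equating the net (thermal + elastic) strains gives |α₁ − α₂|·ΔT = P·[1/(A₁E₁) + 1/(A₂E₂)].
|α₁ − α₂|·ΔT = 8.2×10⁻⁶ × 64 = 0.0005248.
1/(A₁E₁) + 1/(A₂E₂) = 1/(925×100×10³) + 1/(1350×117×10³) = 1.714×10⁻⁸ N⁻¹.
So P = 0.0005248 / 1.714×10⁻⁸ = 30.61 kN.
σ_{brass} = P/A₁ = 30610/925 = 33.1 MPa, compressive.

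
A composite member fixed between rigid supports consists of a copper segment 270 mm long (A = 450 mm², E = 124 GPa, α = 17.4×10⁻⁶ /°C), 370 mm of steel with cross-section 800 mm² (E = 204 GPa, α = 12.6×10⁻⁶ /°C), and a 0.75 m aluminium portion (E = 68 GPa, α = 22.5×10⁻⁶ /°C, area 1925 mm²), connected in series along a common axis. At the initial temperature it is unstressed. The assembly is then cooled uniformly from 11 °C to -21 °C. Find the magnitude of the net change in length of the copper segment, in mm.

|ΔL| ≈ 0.166 mm

Free thermal contraction of the whole bar: Σ αᵢΔT Lᵢ = 17.4×10⁻⁶×32×270 + 12.6×10⁻⁶×32×370 + 22.5×10⁻⁶×32×750 = 0.8395 mm.
The walls prevent any net length change, so an axial force P (same in every segment) develops. Compatibility: P · Σ Lᵢ/(AᵢEᵢ) = δ_free.
Σ Lᵢ/(AᵢEᵢ) = 270/(450×124×10³) + 370/(800×204×10³) + 750/(1925×68×10³) = 1.284×10⁻⁵ mm/N.
P = 0.8395 / 1.284×10⁻⁵ = 65410 N = 65.41 kN, tensile.
For the copper segment, free thermal change = 17.4×10⁻⁶×32×270 = 0.1503 mm and elastic change from P = 65410×270/(450×124×10³) = 0.3165 mm; these oppose, so the net change is 0.166 mm (segment lengthens).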